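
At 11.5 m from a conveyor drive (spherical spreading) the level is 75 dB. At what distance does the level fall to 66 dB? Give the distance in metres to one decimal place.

32.4 m

The 9.0 dB drop corresponds to a distance ratio of 10^(9.0/20) for a point source.
r₂ = 11.5·10^((75−66)/20) = 11.5·10^(9.0/20) = 32.41 m.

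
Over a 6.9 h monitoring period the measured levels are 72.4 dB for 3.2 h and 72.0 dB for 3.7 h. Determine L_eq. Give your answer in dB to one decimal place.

The energy average is taken in the linear domain: L_eq = 10·log₁₀[(Σ tᵢ·10^(Lᵢ/10))/T], T = 6.9 h.
Σ tᵢ·10^(Lᵢ/10) = 3.2·10^(72.4/10) + 3.7·10^(72.0/10) = 1.143e+08.
L_eq = 10·log₁₀(1.143e+08/6.9) = 72.19 dB.

72.2 dB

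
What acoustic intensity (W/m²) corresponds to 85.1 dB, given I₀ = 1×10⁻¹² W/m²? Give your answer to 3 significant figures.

0.000324 W/m²

I = I₀·10^(L/10) = 10⁻¹² × 10^(85.1/10) = 10^(-3.490).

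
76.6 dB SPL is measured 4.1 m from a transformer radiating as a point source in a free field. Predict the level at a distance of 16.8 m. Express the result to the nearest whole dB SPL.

For a point source, L₂ = L₁ − 20·log₁₀(r₂/r₁).
L₂ = 76.6 − 20·log₁₀(16.8/4.1) = 76.6 − 12.251 = 64.35 dB SPL.

64 dB SPL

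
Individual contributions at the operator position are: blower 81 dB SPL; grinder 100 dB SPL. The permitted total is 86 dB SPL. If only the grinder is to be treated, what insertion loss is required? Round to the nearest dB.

16 dB

Fixed contribution from the other source: Σ 10^(L/10) = 10^(81/10) = 1.259e+08 (81.00 dB SPL).
The limit corresponds to 10^(86/10) = 3.981e+08; subtracting the fixed part leaves 2.722e+08 for the grinder, i.e. 84.35 dB SPL.
Required insertion loss = 100 − 84.35 = 15.65 dB.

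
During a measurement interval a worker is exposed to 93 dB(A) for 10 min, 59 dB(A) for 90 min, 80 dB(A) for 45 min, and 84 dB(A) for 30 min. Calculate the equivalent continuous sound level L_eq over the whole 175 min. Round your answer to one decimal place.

L_eq = 10·log₁₀[(1/T)·Σ tᵢ·10^(Lᵢ/10)] with T = 175 min.
Σ tᵢ·10^(Lᵢ/10) = 10·10^(93/10) + 90·10^(59/10) + 45·10^(80/10) + 30·10^(84/10) = 3.206e+10.
L_eq = 10·log₁₀(3.206e+10/175) = 82.63 dB(A).

82.6 dB(A)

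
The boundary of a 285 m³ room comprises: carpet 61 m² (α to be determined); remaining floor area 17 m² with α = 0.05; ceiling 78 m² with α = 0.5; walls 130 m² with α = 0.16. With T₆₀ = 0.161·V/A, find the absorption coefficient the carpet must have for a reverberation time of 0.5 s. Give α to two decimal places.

Required total absorption A = 0.161·285/0.5 = 91.77 m².
Absorption from the other surfaces = 17·0.05 + 78·0.5 + 130·0.16 = 60.65 m², so the carpet must supply 31.12 m² over 61 m².
α = 31.12/61 = 0.510.

0.51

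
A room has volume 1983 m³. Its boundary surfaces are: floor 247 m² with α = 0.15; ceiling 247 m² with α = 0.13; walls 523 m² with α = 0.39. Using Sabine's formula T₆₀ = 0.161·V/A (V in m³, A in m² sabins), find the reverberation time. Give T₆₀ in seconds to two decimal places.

A = Σ Sᵢαᵢ = 247·0.15 + 247·0.13 + 523·0.39 = 273.13 m².
T₆₀ = 0.161·V/A = 0.161·1983/273.13 = 1.169 s.

1.17 s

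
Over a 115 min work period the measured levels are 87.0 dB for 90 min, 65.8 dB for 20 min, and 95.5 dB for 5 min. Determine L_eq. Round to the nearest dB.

87 dB

Weight each interval's intensity by its duration and average over T = 115 min:
Σ tᵢ·10^(Lᵢ/10) = 90·10^(87.0/10) + 20·10^(65.8/10) + 5·10^(95.5/10) = 6.292e+10.
L_eq = 10·log₁₀(6.292e+10/115) = 87.38 dB.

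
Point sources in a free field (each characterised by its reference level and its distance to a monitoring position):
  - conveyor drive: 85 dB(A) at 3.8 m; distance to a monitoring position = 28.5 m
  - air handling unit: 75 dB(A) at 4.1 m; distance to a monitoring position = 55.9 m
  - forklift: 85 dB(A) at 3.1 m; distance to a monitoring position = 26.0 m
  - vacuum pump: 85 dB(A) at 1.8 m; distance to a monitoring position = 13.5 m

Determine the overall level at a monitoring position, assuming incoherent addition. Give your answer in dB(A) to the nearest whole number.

Apply inverse-square spreading to bring every level to the receiver, then sum 10^(L/10).
conveyor drive: 85 − 20·log₁₀(28.5/3.8) = 85 − 17.50 = 67.50 dB(A).
air handling unit: 75 − 20·log₁₀(55.9/4.1) = 75 − 22.69 = 52.31 dB(A).
forklift: 85 − 20·log₁₀(26.0/3.1) = 85 − 18.47 = 66.53 dB(A).
vacuum pump: 85 − 20·log₁₀(13.5/1.8) = 85 − 17.50 = 67.50 dB(A).
Σ 10^(L/10) = 1.591e+07 → L_total = 10·log₁₀(1.591e+07) = 72.02 dB(A).

72 dB(A)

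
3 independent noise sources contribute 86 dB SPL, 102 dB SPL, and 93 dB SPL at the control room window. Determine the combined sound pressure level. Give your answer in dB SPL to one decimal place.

102.6 dB SPL

Incoherent sources combine by intensity addition: L_total = 10·log₁₀(Σ 10^(L_i/10)).
Σ 10^(L/10) = 10^(86/10) + 10^(102/10) + 10^(93/10) = 1.824e+10.
L_total = 10·log₁₀(1.824e+10) = 102.61 dB SPL.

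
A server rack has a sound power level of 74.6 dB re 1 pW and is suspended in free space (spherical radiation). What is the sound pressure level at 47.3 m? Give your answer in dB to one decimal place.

L_p = L_w − 10·log₁₀(4π·r²) with r = 47.3 m.
4π·r² = 2.811e+04 m², 10·log₁₀ of that is 44.489 dB.
L_p = 74.6 − 44.489 = 30.11 dB.

30.1 dB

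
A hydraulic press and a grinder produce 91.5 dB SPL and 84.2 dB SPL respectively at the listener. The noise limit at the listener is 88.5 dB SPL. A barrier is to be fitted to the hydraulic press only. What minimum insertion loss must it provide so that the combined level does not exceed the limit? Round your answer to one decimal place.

5.0 dB

The untreated sources together contribute 10^(84.2/10) = 2.630e+08, i.e. 84.20 dB SPL.
To meet 88.5 dB SPL overall, the treated hydraulic press may contribute at most 10^(88.5/10) − 2.630e+08 = 4.449e+08, i.e. 86.48 dB SPL.
So the hydraulic press must be reduced from 91.5 to 86.48 dB SPL: IL = 5.02 dB.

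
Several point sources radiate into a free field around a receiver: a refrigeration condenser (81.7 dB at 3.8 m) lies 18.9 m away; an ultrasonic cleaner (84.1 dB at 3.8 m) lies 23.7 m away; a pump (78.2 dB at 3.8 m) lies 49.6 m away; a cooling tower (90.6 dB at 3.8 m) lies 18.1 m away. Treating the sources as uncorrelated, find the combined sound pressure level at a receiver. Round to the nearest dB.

Propagate each source to the receiver with L = L_ref − 20·log₁₀(r/r_ref), then add intensities.
refrigeration condenser: 81.7 − 20·log₁₀(18.9/3.8) = 81.7 − 13.93 = 67.77 dB.
ultrasonic cleaner: 84.1 − 20·log₁₀(23.7/3.8) = 84.1 − 15.90 = 68.20 dB.
pump: 78.2 − 20·log₁₀(49.6/3.8) = 78.2 − 22.31 = 55.89 dB.
cooling tower: 90.6 − 20·log₁₀(18.1/3.8) = 90.6 − 13.56 = 77.04 dB.
Σ 10^(L/10) = 6.358e+07 → L_total = 10·log₁₀(6.358e+07) = 78.03 dB.

78 dB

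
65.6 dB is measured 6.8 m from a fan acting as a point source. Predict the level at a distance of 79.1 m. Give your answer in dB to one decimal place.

Spherical spreading from a point source gives a 20·log₁₀(r₂/r₁) drop.
L₂ = 65.6 − 20·log₁₀(79.1/6.8) = 65.6 − 21.313 = 44.29 dB.

44.3 dB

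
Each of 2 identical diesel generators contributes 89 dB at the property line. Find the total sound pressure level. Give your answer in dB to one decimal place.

With 2 equal, uncorrelated contributions the intensity is 2× that of one unit, giving a rise of 10·log₁₀ 2.
L_total = 89 + 10·log₁₀(2) = 89 + 3.010 = 92.01 dB.

92.0 dB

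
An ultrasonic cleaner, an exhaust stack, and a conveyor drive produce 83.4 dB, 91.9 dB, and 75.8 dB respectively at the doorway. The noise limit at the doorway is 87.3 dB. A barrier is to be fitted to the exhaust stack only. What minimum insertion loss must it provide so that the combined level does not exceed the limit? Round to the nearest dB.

7 dB

Everything except the exhaust stack sums to 10^(83.4/10) + 10^(75.8/10) = 2.568e+08 in linear terms, 84.10 dB.
To meet 87.3 dB overall, the treated exhaust stack may contribute at most 10^(87.3/10) − 2.568e+08 = 2.802e+08, i.e. 84.48 dB.
So the exhaust stack must be reduced from 91.9 to 84.48 dB: IL = 7.42 dB.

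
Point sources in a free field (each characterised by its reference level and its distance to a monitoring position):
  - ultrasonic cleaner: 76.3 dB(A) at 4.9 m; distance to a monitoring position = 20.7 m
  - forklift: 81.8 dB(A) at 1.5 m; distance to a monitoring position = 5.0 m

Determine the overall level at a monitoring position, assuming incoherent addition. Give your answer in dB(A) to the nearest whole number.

Propagate each source to the receiver with L = L_ref − 20·log₁₀(r/r_ref), then add intensities.
ultrasonic cleaner: 76.3 − 20·log₁₀(20.7/4.9) = 76.3 − 12.52 = 63.78 dB(A).
forklift: 81.8 − 20·log₁₀(5.0/1.5) = 81.8 − 10.46 = 71.34 dB(A).
Σ 10^(L/10) = 1.601e+07 → L_total = 10·log₁₀(1.601e+07) = 72.04 dB(A).

72 dB(A)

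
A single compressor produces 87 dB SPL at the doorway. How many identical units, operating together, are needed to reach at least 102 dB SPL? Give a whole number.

N identical sources give L₁ + 10·log₁₀ N, so require 10·log₁₀ N ≥ 102 − 87 = 15.0 dB.
N ≥ 10^(15.0/10) = 31.623, so N = 32.

32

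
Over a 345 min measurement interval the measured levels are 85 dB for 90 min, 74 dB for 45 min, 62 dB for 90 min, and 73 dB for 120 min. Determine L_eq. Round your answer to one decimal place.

79.7 dB

L_eq = 10·log₁₀[(1/T)·Σ tᵢ·10^(Lᵢ/10)] with T = 345 min.
Σ tᵢ·10^(Lᵢ/10) = 90·10^(85/10) + 45·10^(74/10) + 90·10^(62/10) + 120·10^(73/10) = 3.213e+10.
L_eq = 10·log₁₀(3.213e+10/345) = 79.69 dB.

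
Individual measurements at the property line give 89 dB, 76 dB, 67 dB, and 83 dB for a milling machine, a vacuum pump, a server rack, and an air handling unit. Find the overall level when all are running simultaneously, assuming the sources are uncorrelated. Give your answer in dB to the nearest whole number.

90 dB

Incoherent sources combine by intensity addition: L_total = 10·log₁₀(Σ 10^(L_i/10)).
Σ 10^(L/10) = 10^(89/10) + 10^(76/10) + 10^(67/10) + 10^(83/10) = 1.039e+09.
L_total = 10·log₁₀(1.039e+09) = 90.16 dB.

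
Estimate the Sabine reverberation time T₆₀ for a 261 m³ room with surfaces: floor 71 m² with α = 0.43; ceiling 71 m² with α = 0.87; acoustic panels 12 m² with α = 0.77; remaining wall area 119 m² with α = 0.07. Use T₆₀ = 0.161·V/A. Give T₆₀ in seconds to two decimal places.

0.38 s

A = Σ Sᵢαᵢ = 71·0.43 + 71·0.87 + 12·0.77 + 119·0.07 = 109.87 m².
T₆₀ = 0.161·V/A = 0.161·261/109.87 = 0.382 s.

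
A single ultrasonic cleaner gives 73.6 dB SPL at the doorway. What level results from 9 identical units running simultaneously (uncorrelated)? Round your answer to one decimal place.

L_total = L₁ + 10·log₁₀ N for N identical incoherent sources.
L_total = 73.6 + 10·log₁₀(9) = 73.6 + 9.542 = 83.14 dB SPL.

83.1 dB SPL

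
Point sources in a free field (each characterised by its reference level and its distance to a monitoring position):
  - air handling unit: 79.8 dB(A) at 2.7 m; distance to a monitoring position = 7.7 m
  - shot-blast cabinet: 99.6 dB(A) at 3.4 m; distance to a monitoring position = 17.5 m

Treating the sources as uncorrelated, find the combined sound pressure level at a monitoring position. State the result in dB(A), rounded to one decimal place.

Apply inverse-square spreading to bring every level to the receiver, then sum 10^(L/10).
air handling unit: 79.8 − 20·log₁₀(7.7/2.7) = 79.8 − 9.10 = 70.70 dB(A).
shot-blast cabinet: 99.6 − 20·log₁₀(17.5/3.4) = 99.6 − 14.23 = 85.37 dB(A).
Σ 10^(L/10) = 3.560e+08 → L_total = 10·log₁₀(3.560e+08) = 85.51 dB(A).

85.5 dB(A)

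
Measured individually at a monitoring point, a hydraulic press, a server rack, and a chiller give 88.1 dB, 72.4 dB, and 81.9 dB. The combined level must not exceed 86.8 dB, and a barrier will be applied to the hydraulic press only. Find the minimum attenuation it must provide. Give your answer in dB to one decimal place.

3.2 dB

Everything except the hydraulic press sums to 10^(72.4/10) + 10^(81.9/10) = 1.723e+08 in linear terms, 82.36 dB.
The limit corresponds to 10^(86.8/10) = 4.786e+08; subtracting the fixed part leaves 3.064e+08 for the hydraulic press, i.e. 84.86 dB.
So the hydraulic press must be reduced from 88.1 to 84.86 dB: IL = 3.24 dB.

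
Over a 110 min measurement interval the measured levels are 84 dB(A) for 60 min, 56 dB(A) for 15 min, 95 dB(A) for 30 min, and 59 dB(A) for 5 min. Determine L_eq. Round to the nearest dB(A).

Weight each interval's intensity by its duration and average over T = 110 min:
Σ tᵢ·10^(Lᵢ/10) = 60·10^(84/10) + 15·10^(56/10) + 30·10^(95/10) + 5·10^(59/10) = 1.099e+11.
L_eq = 10·log₁₀(1.099e+11/110) = 90.00 dB(A).

90 dB(A)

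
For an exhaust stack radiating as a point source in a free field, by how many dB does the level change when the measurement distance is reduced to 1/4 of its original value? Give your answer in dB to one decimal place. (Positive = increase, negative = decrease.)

Point-source spreading: ΔL = −20·log₁₀(r₂/r₁).
ΔL = −20·log₁₀(0.25) = +12.04 dB.

+12.0 dB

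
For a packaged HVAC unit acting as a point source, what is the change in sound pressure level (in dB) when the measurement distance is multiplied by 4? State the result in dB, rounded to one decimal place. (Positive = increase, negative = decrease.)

-12.0 dB

With spherical spreading the level changes by −20·log₁₀(r₂/r₁).
ΔL = −20·log₁₀(4) = -12.04 dB.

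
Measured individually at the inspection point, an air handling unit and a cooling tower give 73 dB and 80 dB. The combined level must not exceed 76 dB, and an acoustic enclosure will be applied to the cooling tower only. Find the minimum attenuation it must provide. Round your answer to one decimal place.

The untreated sources together contribute 10^(73/10) = 1.995e+07, i.e. 73.00 dB.
To meet 76 dB overall, the treated cooling tower may contribute at most 10^(76/10) − 1.995e+07 = 1.986e+07, i.e. 72.98 dB.
So the cooling tower must be reduced from 80 to 72.98 dB: IL = 7.02 dB.

7.0 dB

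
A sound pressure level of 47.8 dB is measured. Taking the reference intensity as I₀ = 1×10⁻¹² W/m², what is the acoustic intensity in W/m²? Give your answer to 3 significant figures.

I = I₀·10^(L/10) = 10⁻¹² × 10^(47.8/10) = 10^(-7.220).

6.03e-08 W/m²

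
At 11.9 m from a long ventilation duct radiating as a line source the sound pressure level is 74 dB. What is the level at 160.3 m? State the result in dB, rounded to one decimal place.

62.7 dB

Cylindrical spreading from a line source gives a 10·log₁₀(r₂/r₁) drop.
L₂ = 74 − 10·log₁₀(160.3/11.9) = 74 − 11.294 = 62.71 dB.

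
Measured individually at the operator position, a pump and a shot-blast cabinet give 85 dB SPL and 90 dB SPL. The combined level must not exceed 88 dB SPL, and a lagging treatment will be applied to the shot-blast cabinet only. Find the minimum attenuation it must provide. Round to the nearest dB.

Everything except the shot-blast cabinet sums to 10^(85/10) = 3.162e+08 in linear terms, 85.00 dB SPL.
The limit corresponds to 10^(88/10) = 6.310e+08; subtracting the fixed part leaves 3.147e+08 for the shot-blast cabinet, i.e. 84.98 dB SPL.
So the shot-blast cabinet must be reduced from 90 to 84.98 dB SPL: IL = 5.02 dB.

5 dB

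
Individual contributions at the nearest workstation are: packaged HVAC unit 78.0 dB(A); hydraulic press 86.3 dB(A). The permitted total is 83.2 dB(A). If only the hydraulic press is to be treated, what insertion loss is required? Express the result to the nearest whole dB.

5 dB

Fixed contribution from the other source: Σ 10^(L/10) = 10^(78.0/10) = 6.310e+07 (78.00 dB(A)).
The limit corresponds to 10^(83.2/10) = 2.089e+08; subtracting the fixed part leaves 1.458e+08 for the hydraulic press, i.e. 81.64 dB(A).
Required insertion loss = 86.3 − 81.64 = 4.66 dB.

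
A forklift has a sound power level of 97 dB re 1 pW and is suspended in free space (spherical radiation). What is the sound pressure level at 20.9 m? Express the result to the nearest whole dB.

60 dB

L_p = L_w − 10·log₁₀(4π·r²) with r = 20.9 m.
4π·r² = 5489 m², 10·log₁₀ of that is 37.395 dB.
L_p = 97 − 37.395 = 59.60 dB.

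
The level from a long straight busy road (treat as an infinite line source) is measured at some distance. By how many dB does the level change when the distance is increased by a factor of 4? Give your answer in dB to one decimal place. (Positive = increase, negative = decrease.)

Line-source spreading: ΔL = −10·log₁₀(r₂/r₁).
ΔL = −10·log₁₀(4) = -6.02 dB.

-6.0 dB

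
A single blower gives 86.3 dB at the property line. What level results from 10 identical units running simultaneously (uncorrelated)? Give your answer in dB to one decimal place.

96.3 dB

With 10 equal, uncorrelated contributions the intensity is 10× that of one unit, giving a rise of 10·log₁₀ 10.
L_total = 86.3 + 10·log₁₀(10) = 86.3 + 10.000 = 96.30 dB.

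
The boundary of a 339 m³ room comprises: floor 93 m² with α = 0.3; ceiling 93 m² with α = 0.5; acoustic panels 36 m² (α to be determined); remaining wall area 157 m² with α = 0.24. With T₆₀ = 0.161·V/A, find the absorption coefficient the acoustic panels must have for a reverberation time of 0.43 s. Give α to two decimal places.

Required total absorption A = 0.161·339/0.43 = 126.93 m².
Absorption from the other surfaces = 93·0.3 + 93·0.5 + 157·0.24 = 112.08 m², so the acoustic panels must supply 14.85 m² over 36 m².
α = 14.85/36 = 0.412.

0.41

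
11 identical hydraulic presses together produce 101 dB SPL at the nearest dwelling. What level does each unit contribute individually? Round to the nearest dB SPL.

91 dB SPL

Dividing the total intensity by 11 lowers the level by 10·log₁₀ 11 = 10.414 dB: L₁ = 101 − 10.414.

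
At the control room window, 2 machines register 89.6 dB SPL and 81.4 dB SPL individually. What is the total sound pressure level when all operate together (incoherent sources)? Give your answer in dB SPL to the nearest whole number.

For uncorrelated sources the intensities add, so convert each level to linear form, sum, and take 10·log₁₀ of the total.
Σ 10^(L/10) = 10^(89.6/10) + 10^(81.4/10) = 1.050e+09.
L_total = 10·log₁₀(1.050e+09) = 90.21 dB SPL.

90 dB SPL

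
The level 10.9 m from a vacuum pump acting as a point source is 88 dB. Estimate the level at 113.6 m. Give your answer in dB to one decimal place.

67.6 dB

Spherical spreading from a point source gives a 20·log₁₀(r₂/r₁) drop.
L₂ = 88 − 20·log₁₀(113.6/10.9) = 88 − 20.359 = 67.64 dB.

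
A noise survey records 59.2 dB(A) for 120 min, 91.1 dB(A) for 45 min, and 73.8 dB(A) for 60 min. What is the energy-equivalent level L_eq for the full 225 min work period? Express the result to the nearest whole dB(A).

84 dB(A)

The energy average is taken in the linear domain: L_eq = 10·log₁₀[(Σ tᵢ·10^(Lᵢ/10))/T], T = 225 min.
Σ tᵢ·10^(Lᵢ/10) = 120·10^(59.2/10) + 45·10^(91.1/10) + 60·10^(73.8/10) = 5.951e+10.
L_eq = 10·log₁₀(5.951e+10/225) = 84.22 dB(A).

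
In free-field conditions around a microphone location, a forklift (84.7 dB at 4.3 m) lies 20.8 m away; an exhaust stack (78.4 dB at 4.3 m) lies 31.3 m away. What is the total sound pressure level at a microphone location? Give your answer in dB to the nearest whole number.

71 dB

Apply inverse-square spreading to bring every level to the receiver, then sum 10^(L/10).
forklift: 84.7 − 20·log₁₀(20.8/4.3) = 84.7 − 13.69 = 71.01 dB.
exhaust stack: 78.4 − 20·log₁₀(31.3/4.3) = 78.4 − 17.24 = 61.16 dB.
Σ 10^(L/10) = 1.392e+07 → L_total = 10·log₁₀(1.392e+07) = 71.44 dB.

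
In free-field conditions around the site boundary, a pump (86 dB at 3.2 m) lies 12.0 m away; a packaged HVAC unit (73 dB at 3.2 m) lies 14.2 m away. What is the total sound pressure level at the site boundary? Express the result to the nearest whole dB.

First find each source's level at the receiver (point-source: −20·log₁₀(r/r_ref)), then combine on an intensity basis.
pump: 86 − 20·log₁₀(12.0/3.2) = 86 − 11.48 = 74.52 dB.
packaged HVAC unit: 73 − 20·log₁₀(14.2/3.2) = 73 − 12.94 = 60.06 dB.
Σ 10^(L/10) = 2.932e+07 → L_total = 10·log₁₀(2.932e+07) = 74.67 dB.

75 dB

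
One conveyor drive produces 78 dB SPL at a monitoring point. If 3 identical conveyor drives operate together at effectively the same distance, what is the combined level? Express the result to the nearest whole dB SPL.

N identical incoherent sources raise the level by 10·log₁₀ N.
L_total = 78 + 10·log₁₀(3) = 78 + 4.771 = 82.77 dB SPL.

83 dB SPL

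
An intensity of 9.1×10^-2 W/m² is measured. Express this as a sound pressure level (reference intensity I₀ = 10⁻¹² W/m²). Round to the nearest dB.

110 dB

Dividing by I₀ shifts the exponent by 12: I/I₀ = 9.1×10^10.
L = 10·(0.9590 + 10) = 109.59 dB.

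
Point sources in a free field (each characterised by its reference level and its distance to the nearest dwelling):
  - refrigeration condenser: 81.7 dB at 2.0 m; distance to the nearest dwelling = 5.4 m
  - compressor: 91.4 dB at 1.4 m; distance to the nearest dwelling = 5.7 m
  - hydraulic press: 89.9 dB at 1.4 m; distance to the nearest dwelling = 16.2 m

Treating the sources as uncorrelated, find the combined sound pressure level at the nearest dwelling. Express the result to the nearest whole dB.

80 dB

Propagate each source to the receiver with L = L_ref − 20·log₁₀(r/r_ref), then add intensities.
refrigeration condenser: 81.7 − 20·log₁₀(5.4/2.0) = 81.7 − 8.63 = 73.07 dB.
compressor: 91.4 − 20·log₁₀(5.7/1.4) = 91.4 − 12.19 = 79.21 dB.
hydraulic press: 89.9 − 20·log₁₀(16.2/1.4) = 89.9 − 21.27 = 68.63 dB.
Σ 10^(L/10) = 1.109e+08 → L_total = 10·log₁₀(1.109e+08) = 80.45 dB.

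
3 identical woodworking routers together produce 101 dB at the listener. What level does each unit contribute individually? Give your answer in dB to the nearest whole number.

Dividing the total intensity by 3 lowers the level by 10·log₁₀ 3 = 4.771 dB: L₁ = 101 − 4.771.

96 dB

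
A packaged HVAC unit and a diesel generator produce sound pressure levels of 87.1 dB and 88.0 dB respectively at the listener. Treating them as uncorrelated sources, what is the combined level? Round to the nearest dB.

Incoherent sources combine by intensity addition: L_total = 10·log₁₀(Σ 10^(L_i/10)).
Σ 10^(L/10) = 10^(87.1/10) + 10^(88.0/10) = 1.144e+09.
L_total = 10·log₁₀(1.144e+09) = 90.58 dB.

91 dB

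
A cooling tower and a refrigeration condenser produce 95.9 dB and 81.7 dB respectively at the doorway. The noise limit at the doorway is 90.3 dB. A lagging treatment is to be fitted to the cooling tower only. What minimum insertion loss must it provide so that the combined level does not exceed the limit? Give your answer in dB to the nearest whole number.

Fixed contribution from the other source: Σ 10^(L/10) = 10^(81.7/10) = 1.479e+08 (81.70 dB).
The limit corresponds to 10^(90.3/10) = 1.072e+09; subtracting the fixed part leaves 9.236e+08 for the cooling tower, i.e. 89.65 dB.
Required insertion loss = 95.9 − 89.65 = 6.25 dB.

6 dB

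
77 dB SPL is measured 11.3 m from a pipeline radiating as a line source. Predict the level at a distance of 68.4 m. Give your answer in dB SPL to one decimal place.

69.2 dB SPL

Cylindrical spreading from a line source gives a 10·log₁₀(r₂/r₁) drop.
L₂ = 77 − 10·log₁₀(68.4/11.3) = 77 − 7.820 = 69.18 dB SPL.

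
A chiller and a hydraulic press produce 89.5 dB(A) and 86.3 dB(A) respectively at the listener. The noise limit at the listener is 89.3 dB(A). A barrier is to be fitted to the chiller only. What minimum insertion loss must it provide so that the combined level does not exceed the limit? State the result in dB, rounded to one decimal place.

3.2 dB

Everything except the chiller sums to 10^(86.3/10) = 4.266e+08 in linear terms, 86.30 dB(A).
To meet 89.3 dB(A) overall, the treated chiller may contribute at most 10^(89.3/10) − 4.266e+08 = 4.246e+08, i.e. 86.28 dB(A).
So the chiller must be reduced from 89.5 to 86.28 dB(A): IL = 3.22 dB.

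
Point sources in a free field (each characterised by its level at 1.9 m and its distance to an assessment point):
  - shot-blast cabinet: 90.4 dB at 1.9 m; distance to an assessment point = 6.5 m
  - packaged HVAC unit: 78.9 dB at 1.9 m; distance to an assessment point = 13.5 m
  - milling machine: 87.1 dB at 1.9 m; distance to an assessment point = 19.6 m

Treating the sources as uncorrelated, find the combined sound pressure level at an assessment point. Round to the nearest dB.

80 dB

Propagate each source to the receiver with L = L_ref − 20·log₁₀(r/r_ref), then add intensities.
shot-blast cabinet: 90.4 − 20·log₁₀(6.5/1.9) = 90.4 − 10.68 = 79.72 dB.
packaged HVAC unit: 78.9 − 20·log₁₀(13.5/1.9) = 78.9 − 17.03 = 61.87 dB.
milling machine: 87.1 − 20·log₁₀(19.6/1.9) = 87.1 − 20.27 = 66.83 dB.
Σ 10^(L/10) = 1.000e+08 → L_total = 10·log₁₀(1.000e+08) = 80.00 dB.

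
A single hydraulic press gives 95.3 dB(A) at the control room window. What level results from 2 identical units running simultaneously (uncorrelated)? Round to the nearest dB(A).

With 2 equal, uncorrelated contributions the intensity is 2× that of one unit, giving a rise of 10·log₁₀ 2.
L_total = 95.3 + 10·log₁₀(2) = 95.3 + 3.010 = 98.31 dB(A).

98 dB(A)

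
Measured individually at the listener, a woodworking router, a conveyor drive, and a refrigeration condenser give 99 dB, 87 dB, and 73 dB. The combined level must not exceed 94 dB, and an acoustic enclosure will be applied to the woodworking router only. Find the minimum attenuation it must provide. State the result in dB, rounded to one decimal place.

Fixed contribution from the other sources: Σ 10^(L/10) = 10^(87/10) + 10^(73/10) = 5.211e+08 (87.17 dB).
To meet 94 dB overall, the treated woodworking router may contribute at most 10^(94/10) − 5.211e+08 = 1.991e+09, i.e. 92.99 dB.
So the woodworking router must be reduced from 99 to 92.99 dB: IL = 6.01 dB.

6.0 dB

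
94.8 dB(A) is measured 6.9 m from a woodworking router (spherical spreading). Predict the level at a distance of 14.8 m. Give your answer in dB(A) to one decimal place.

88.2 dB(A)

Point-source attenuation: ΔL = 20·log₁₀(r₂/r₁) = 20·log₁₀(14.8/6.9) = 6.628 dB.
L₂ = 94.8 − 20·log₁₀(14.8/6.9) = 94.8 − 6.628 = 88.17 dB(A).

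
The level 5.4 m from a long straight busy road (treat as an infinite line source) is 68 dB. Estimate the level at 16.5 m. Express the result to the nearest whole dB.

Cylindrical spreading from a line source gives a 10·log₁₀(r₂/r₁) drop.
L₂ = 68 − 10·log₁₀(16.5/5.4) = 68 − 4.851 = 63.15 dB.

63 dB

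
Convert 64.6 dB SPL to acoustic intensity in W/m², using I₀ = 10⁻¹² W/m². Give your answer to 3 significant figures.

2.88e-06 W/m²

I = I₀·10^(L/10) = 10⁻¹² × 10^(64.6/10) = 10^(-5.540).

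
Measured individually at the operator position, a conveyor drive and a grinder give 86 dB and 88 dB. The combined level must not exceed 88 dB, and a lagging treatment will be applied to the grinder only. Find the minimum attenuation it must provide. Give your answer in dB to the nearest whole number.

Everything except the grinder sums to 10^(86/10) = 3.981e+08 in linear terms, 86.00 dB.
To meet 88 dB overall, the treated grinder may contribute at most 10^(88/10) − 3.981e+08 = 2.329e+08, i.e. 83.67 dB.
Required insertion loss = 88 − 83.67 = 4.33 dB.

4 dB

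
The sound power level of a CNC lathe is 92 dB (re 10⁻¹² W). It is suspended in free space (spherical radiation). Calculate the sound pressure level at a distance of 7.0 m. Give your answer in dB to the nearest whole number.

L_p = L_w − 10·log₁₀(4π·r²) with r = 7.0 m.
4π·r² = 615.8 m², 10·log₁₀ of that is 27.894 dB.
L_p = 92 − 27.894 = 64.11 dB.

64 dB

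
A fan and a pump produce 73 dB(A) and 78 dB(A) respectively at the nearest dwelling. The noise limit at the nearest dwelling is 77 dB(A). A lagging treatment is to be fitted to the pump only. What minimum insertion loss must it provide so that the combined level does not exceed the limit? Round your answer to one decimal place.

The untreated sources together contribute 10^(73/10) = 1.995e+07, i.e. 73.00 dB(A).
The limit corresponds to 10^(77/10) = 5.012e+07; subtracting the fixed part leaves 3.017e+07 for the pump, i.e. 74.80 dB(A).
So the pump must be reduced from 78 to 74.80 dB(A): IL = 3.20 dB.

3.2 dB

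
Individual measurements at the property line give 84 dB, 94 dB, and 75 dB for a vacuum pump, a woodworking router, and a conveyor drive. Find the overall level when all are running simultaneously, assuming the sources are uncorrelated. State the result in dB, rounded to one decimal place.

94.5 dB

For uncorrelated sources the intensities add, so convert each level to linear form, sum, and take 10·log₁₀ of the total.
Σ 10^(L/10) = 10^(84/10) + 10^(94/10) + 10^(75/10) = 2.795e+09.
L_total = 10·log₁₀(2.795e+09) = 94.46 dB.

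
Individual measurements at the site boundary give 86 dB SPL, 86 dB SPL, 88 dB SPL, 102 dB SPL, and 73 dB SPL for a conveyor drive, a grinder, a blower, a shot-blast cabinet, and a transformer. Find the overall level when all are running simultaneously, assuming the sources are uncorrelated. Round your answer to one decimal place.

102.4 dB SPL

Incoherent sources combine by intensity addition: L_total = 10·log₁₀(Σ 10^(L_i/10)).
Σ 10^(L/10) = 10^(86/10) + 10^(86/10) + 10^(88/10) + 10^(102/10) + 10^(73/10) = 1.730e+10.
L_total = 10·log₁₀(1.730e+10) = 102.38 dB SPL.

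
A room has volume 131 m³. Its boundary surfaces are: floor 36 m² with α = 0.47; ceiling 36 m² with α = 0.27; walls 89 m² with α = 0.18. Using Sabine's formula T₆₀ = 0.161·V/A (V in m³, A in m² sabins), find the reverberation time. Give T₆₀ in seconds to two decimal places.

A = Σ Sᵢαᵢ = 36·0.47 + 36·0.27 + 89·0.18 = 42.66 m².
T₆₀ = 0.161·V/A = 0.161·131/42.66 = 0.494 s.

0.49 s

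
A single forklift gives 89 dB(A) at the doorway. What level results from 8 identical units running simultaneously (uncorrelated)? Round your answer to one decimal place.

98.0 dB(A)

With 8 equal, uncorrelated contributions the intensity is 8× that of one unit, giving a rise of 10·log₁₀ 8.
L_total = 89 + 10·log₁₀(8) = 89 + 9.031 = 98.03 dB(A).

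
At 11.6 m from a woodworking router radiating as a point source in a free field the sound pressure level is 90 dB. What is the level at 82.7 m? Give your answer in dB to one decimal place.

72.9 dB

Spherical spreading from a point source gives a 20·log₁₀(r₂/r₁) drop.
L₂ = 90 − 20·log₁₀(82.7/11.6) = 90 − 17.061 = 72.94 dB.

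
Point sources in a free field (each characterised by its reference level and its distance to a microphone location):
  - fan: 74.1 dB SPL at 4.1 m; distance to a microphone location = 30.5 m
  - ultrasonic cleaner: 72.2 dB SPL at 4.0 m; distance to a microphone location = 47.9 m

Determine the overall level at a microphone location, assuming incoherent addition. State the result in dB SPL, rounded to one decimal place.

First find each source's level at the receiver (point-source: −20·log₁₀(r/r_ref)), then combine on an intensity basis.
fan: 74.1 − 20·log₁₀(30.5/4.1) = 74.1 − 17.43 = 56.67 dB SPL.
ultrasonic cleaner: 72.2 − 20·log₁₀(47.9/4.0) = 72.2 − 21.57 = 50.63 dB SPL.
Σ 10^(L/10) = 5.802e+05 → L_total = 10·log₁₀(5.802e+05) = 57.64 dB SPL.

57.6 dB SPL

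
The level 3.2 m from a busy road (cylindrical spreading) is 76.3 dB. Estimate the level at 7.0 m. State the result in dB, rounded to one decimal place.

72.9 dB

Cylindrical spreading from a line source gives a 10·log₁₀(r₂/r₁) drop.
L₂ = 76.3 − 10·log₁₀(7.0/3.2) = 76.3 − 3.399 = 72.90 dB.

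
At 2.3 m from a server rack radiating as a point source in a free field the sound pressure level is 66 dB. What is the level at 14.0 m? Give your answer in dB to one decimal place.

Spherical spreading from a point source gives a 20·log₁₀(r₂/r₁) drop.
L₂ = 66 − 20·log₁₀(14.0/2.3) = 66 − 15.688 = 50.31 dB.

50.3 dB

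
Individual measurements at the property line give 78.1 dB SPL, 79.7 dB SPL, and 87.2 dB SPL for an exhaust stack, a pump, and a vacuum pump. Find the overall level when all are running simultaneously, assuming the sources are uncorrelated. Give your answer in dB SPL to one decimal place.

88.3 dB SPL

Incoherent sources combine by intensity addition: L_total = 10·log₁₀(Σ 10^(L_i/10)).
Σ 10^(L/10) = 10^(78.1/10) + 10^(79.7/10) + 10^(87.2/10) = 6.827e+08.
L_total = 10·log₁₀(6.827e+08) = 88.34 dB SPL.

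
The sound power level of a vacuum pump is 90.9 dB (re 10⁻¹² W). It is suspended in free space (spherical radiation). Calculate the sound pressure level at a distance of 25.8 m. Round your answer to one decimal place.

L_p = L_w − 10·log₁₀(4π·r²) with r = 25.8 m.
4π·r² = 8365 m², 10·log₁₀ of that is 39.224 dB.
L_p = 90.9 − 39.224 = 51.68 dB.

51.7 dB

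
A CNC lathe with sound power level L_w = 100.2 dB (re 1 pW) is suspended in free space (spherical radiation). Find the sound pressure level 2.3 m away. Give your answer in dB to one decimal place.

The power spreads over a sphere of area 4π·r², so L_p = L_w − 10·log₁₀(4π·r²).
4π·r² = 66.48 m², 10·log₁₀ of that is 18.227 dB.
L_p = 100.2 − 18.227 = 81.97 dB.

82.0 dB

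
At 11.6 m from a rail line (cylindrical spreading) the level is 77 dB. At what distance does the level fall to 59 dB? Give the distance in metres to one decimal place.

731.9 m

For a line source L₁ − L₂ = 10·log₁₀(r₂/r₁), so r₂ = r₁·10^((L₁−L₂)/10).
r₂ = 11.6·10^((77−59)/10) = 11.6·10^(18.0/10) = 731.91 m.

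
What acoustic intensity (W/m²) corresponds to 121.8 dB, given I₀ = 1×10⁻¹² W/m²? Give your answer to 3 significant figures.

1.51 W/m²

L = 10·log₁₀(I/I₀) ⇒ I = I₀·10^(L/10) = 10⁻¹² × 10^12.18.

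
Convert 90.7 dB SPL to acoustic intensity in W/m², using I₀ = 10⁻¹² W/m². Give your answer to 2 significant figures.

I/I₀ = 10^(90.7/10) = 1.175e+09, so I = 1.175e+09 × 10⁻¹² W/m².

0.0012 W/m²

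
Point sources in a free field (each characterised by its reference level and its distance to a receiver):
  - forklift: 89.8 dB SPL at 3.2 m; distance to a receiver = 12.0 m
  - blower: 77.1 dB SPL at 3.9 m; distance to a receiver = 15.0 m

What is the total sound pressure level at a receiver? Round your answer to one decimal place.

78.5 dB SPL

First find each source's level at the receiver (point-source: −20·log₁₀(r/r_ref)), then combine on an intensity basis.
forklift: 89.8 − 20·log₁₀(12.0/3.2) = 89.8 − 11.48 = 78.32 dB SPL.
blower: 77.1 − 20·log₁₀(15.0/3.9) = 77.1 − 11.70 = 65.40 dB SPL.
Σ 10^(L/10) = 7.138e+07 → L_total = 10·log₁₀(7.138e+07) = 78.54 dB SPL.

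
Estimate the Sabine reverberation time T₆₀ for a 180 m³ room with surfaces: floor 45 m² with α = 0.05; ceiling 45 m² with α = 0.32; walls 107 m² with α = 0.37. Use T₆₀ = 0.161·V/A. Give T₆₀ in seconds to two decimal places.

0.52 s

Total absorption A = 45·0.05 + 45·0.32 + 107·0.37 = 56.24 m² sabins.
T₆₀ = 0.161·V/A = 0.161·180/56.24 = 0.515 s.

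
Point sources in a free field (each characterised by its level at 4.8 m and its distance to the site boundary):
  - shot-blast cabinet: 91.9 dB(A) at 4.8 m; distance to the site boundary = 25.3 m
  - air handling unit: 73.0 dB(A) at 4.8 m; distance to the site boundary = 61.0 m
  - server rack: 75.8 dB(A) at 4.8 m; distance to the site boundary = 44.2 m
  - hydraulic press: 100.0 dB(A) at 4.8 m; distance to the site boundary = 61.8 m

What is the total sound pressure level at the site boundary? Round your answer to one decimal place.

80.7 dB(A)

First find each source's level at the receiver (point-source: −20·log₁₀(r/r_ref)), then combine on an intensity basis.
shot-blast cabinet: 91.9 − 20·log₁₀(25.3/4.8) = 91.9 − 14.44 = 77.46 dB(A).
air handling unit: 73.0 − 20·log₁₀(61.0/4.8) = 73.0 − 22.08 = 50.92 dB(A).
server rack: 75.8 − 20·log₁₀(44.2/4.8) = 75.8 − 19.28 = 56.52 dB(A).
hydraulic press: 100.0 − 20·log₁₀(61.8/4.8) = 100.0 − 22.19 = 77.81 dB(A).
Σ 10^(L/10) = 1.166e+08 → L_total = 10·log₁₀(1.166e+08) = 80.67 dB(A).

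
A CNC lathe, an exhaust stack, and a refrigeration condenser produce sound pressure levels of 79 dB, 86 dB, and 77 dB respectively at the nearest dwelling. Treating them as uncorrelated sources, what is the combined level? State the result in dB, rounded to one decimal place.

87.2 dB

For uncorrelated sources the intensities add, so convert each level to linear form, sum, and take 10·log₁₀ of the total.
Σ 10^(L/10) = 10^(79/10) + 10^(86/10) + 10^(77/10) = 5.277e+08.
L_total = 10·log₁₀(5.277e+08) = 87.22 dB.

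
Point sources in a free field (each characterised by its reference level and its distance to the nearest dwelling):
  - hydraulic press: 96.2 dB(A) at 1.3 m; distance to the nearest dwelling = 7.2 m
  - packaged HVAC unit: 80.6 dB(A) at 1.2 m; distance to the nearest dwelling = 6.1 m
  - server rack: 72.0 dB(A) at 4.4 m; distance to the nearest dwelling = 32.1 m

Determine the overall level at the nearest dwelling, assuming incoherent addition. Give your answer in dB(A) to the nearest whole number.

First find each source's level at the receiver (point-source: −20·log₁₀(r/r_ref)), then combine on an intensity basis.
hydraulic press: 96.2 − 20·log₁₀(7.2/1.3) = 96.2 − 14.87 = 81.33 dB(A).
packaged HVAC unit: 80.6 − 20·log₁₀(6.1/1.2) = 80.6 − 14.12 = 66.48 dB(A).
server rack: 72.0 − 20·log₁₀(32.1/4.4) = 72.0 − 17.26 = 54.74 dB(A).
Σ 10^(L/10) = 1.406e+08 → L_total = 10·log₁₀(1.406e+08) = 81.48 dB(A).

81 dB(A)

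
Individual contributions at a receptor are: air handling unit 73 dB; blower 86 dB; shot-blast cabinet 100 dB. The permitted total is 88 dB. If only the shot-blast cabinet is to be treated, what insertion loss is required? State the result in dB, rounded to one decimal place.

The untreated sources together contribute 10^(73/10) + 10^(86/10) = 4.181e+08, i.e. 86.21 dB.
To meet 88 dB overall, the treated shot-blast cabinet may contribute at most 10^(88/10) − 4.181e+08 = 2.129e+08, i.e. 83.28 dB.
Required insertion loss = 100 − 83.28 = 16.72 dB.

16.7 dB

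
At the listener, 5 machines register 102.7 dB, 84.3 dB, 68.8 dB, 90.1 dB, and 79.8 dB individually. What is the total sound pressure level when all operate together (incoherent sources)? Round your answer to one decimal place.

Incoherent sources combine by intensity addition: L_total = 10·log₁₀(Σ 10^(L_i/10)).
Σ 10^(L/10) = 10^(102.7/10) + 10^(84.3/10) + 10^(68.8/10) + 10^(90.1/10) + 10^(79.8/10) = 2.002e+10.
L_total = 10·log₁₀(2.002e+10) = 103.01 dB.

103.0 dB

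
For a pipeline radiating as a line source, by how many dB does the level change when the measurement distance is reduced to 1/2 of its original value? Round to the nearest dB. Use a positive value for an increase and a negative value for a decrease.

With cylindrical spreading the level changes by −10·log₁₀(r₂/r₁).
ΔL = −10·log₁₀(0.5) = +3.01 dB.

+3 dB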